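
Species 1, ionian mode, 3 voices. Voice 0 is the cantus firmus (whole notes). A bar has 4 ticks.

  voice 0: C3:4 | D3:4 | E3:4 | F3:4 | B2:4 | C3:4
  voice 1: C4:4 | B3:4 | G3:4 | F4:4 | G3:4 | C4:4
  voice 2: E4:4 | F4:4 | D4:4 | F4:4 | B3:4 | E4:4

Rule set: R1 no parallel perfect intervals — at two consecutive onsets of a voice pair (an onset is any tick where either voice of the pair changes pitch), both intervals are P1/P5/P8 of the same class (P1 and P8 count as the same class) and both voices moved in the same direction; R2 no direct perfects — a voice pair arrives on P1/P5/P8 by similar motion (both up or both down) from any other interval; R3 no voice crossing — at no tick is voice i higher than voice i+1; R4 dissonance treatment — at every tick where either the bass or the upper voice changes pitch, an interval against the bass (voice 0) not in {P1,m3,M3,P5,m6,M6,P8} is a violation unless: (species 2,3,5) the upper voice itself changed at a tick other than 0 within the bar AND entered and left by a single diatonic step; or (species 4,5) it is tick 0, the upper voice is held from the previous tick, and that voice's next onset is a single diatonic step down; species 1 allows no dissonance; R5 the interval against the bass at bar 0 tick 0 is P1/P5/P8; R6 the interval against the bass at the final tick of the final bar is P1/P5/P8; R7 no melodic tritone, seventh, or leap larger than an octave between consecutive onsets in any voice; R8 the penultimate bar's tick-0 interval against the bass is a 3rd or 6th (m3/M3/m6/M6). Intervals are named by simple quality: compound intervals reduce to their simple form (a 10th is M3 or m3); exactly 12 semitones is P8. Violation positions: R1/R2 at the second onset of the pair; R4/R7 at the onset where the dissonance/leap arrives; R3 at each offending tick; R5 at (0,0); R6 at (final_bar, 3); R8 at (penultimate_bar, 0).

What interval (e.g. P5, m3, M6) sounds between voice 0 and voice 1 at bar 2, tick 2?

voice 0=E3 voice 1=G3 -> m3

m3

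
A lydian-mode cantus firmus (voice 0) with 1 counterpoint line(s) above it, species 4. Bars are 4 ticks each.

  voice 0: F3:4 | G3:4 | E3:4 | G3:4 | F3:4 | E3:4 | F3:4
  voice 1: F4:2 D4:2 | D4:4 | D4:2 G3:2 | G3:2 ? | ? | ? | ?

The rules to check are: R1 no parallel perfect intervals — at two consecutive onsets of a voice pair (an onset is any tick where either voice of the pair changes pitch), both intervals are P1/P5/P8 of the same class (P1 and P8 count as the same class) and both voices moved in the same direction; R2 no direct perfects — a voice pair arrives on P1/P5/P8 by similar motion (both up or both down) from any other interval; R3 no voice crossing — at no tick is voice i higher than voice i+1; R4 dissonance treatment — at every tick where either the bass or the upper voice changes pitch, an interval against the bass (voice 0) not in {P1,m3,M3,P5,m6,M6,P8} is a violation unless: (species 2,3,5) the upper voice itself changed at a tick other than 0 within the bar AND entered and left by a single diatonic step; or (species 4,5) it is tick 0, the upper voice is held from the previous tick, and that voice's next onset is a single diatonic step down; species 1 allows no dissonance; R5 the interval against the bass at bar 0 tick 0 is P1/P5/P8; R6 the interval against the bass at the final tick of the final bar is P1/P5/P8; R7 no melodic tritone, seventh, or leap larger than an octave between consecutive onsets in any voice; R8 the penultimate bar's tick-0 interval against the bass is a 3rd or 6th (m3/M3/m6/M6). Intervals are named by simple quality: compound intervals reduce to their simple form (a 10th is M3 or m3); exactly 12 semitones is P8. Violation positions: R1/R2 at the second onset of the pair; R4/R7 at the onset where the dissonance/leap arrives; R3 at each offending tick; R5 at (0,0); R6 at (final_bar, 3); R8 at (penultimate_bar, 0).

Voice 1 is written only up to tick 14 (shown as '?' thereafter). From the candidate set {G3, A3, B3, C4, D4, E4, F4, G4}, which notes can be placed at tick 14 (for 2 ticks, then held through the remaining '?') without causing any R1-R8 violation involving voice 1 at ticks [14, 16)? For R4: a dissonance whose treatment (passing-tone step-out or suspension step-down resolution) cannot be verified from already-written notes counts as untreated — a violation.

{B3, D4, E4, G3, G4}

G3: legal
A3: violates R4
B3: legal
C4: violates R4
D4: legal
E4: legal
F4: violates R4,R7
G4: legal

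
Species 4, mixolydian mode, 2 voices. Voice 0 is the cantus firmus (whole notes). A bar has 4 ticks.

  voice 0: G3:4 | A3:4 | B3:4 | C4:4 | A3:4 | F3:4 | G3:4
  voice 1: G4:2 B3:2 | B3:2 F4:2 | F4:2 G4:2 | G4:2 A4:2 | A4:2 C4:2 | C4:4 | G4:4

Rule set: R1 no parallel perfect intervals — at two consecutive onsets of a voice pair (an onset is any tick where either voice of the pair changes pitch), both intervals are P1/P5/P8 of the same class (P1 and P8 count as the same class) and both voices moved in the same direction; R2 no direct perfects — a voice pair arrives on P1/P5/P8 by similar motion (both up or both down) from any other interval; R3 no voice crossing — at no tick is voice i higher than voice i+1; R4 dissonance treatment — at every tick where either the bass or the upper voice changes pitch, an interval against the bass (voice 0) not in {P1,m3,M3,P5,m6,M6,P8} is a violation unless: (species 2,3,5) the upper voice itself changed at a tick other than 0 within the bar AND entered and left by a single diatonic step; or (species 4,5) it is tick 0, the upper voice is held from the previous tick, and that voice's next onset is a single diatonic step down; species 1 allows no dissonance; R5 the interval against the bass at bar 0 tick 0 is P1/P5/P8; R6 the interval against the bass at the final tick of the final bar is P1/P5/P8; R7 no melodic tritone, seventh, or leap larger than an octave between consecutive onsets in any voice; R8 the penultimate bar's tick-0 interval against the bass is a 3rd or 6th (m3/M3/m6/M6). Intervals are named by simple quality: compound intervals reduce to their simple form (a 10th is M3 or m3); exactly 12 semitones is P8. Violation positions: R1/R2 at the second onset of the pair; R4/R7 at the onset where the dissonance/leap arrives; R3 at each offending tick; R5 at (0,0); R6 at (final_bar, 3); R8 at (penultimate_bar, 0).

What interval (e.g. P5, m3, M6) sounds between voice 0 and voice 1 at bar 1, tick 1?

voice 0=A3 voice 1=B3 -> M2

M2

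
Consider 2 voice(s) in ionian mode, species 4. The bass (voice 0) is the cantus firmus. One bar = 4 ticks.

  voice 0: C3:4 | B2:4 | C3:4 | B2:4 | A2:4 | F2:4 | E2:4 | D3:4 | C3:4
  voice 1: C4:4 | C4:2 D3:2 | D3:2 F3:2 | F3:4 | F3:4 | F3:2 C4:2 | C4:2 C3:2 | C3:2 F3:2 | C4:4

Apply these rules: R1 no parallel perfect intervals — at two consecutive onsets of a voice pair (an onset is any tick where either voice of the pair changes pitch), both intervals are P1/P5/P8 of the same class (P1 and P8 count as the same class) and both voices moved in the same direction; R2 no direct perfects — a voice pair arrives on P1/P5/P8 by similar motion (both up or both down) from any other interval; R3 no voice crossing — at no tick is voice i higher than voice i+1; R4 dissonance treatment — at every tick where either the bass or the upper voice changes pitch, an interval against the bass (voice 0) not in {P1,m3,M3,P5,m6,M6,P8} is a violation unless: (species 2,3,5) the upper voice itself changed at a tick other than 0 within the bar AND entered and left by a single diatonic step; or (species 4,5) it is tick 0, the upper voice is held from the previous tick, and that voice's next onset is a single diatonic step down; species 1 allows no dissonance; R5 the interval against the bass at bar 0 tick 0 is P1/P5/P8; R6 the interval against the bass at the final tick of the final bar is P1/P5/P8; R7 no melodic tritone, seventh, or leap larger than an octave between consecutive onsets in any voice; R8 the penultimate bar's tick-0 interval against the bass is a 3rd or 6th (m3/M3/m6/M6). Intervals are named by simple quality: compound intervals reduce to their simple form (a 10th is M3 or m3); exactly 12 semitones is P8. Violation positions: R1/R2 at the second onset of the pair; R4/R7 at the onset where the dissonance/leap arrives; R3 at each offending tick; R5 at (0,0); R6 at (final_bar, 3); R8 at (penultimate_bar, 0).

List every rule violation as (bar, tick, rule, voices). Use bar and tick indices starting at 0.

bar 0: v0=C3 v1=C4 downbeat P8
bar 1: v0=B2 v1=C4 downbeat m2
bar 2: v0=C3 v1=D3 downbeat M2
bar 3: v0=B2 v1=F3 downbeat TT
bar 4: v0=A2 v1=F3 downbeat m6
bar 5: v0=F2 v1=F3 downbeat P8
bar 6: v0=E2 v1=C4 downbeat m6
bar 7: v0=D3 v1=C3 downbeat M2
bar 8: v0=C3 v1=C4 downbeat P8
  -> R4 @ bar 1 tick 0 v(0, 1): B2/C4 m2 untreated
  -> R7 @ bar 1 tick 2 v(1,): C4->D3 leap 10st
  -> R4 @ bar 2 tick 0 v(0, 1): C3/D3 M2 untreated
  -> R4 @ bar 2 tick 2 v(0, 1): C3/F3 P4 untreated
  -> R4 @ bar 3 tick 0 v(0, 1): B2/F3 TT untreated
  -> R3 @ bar 7 tick 0 v(0, 1): D3 above C3
  -> R4 @ bar 7 tick 0 v(0, 1): D3/C3 M2 untreated
  -> R7 @ bar 7 tick 0 v(0,): E2->D3 leap 10st
  -> R8 @ bar 7 tick 0 v(0, 1): penult M2 not 3rd/6th
  -> R3 @ bar 7 tick 1 v(0, 1): D3 above C3

(1, 0, R4, (0, 1))
(1, 2, R7, (1,))
(2, 0, R4, (0, 1))
(2, 2, R4, (0, 1))
(3, 0, R4, (0, 1))
(7, 0, R3, (0, 1))
(7, 0, R4, (0, 1))
(7, 0, R7, (0,))
(7, 0, R8, (0, 1))
(7, 1, R3, (0, 1))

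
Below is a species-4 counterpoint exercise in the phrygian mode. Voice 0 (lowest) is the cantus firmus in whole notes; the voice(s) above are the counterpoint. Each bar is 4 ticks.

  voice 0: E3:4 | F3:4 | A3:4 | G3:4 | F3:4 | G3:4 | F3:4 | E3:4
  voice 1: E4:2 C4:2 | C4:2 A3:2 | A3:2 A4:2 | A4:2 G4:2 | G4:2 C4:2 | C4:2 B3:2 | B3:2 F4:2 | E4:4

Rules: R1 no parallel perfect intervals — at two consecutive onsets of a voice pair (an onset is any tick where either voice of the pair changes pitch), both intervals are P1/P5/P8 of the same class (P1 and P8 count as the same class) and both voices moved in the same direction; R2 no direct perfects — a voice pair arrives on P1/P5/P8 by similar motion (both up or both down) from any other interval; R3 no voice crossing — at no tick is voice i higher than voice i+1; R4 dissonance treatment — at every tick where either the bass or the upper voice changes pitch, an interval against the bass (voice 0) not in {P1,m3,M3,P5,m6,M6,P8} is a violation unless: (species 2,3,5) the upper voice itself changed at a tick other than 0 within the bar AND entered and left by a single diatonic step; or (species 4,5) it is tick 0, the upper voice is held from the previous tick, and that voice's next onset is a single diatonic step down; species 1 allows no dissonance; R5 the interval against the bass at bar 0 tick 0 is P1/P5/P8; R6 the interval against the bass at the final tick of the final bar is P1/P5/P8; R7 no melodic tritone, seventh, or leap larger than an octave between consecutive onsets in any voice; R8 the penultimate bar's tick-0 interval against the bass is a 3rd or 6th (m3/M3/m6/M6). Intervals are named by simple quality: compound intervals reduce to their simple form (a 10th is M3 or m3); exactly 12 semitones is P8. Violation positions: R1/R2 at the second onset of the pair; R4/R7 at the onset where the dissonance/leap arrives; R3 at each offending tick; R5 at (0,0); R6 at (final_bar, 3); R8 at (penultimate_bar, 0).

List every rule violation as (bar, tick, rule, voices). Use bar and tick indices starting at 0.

(4, 0, R4, (0, 1))
(6, 0, R4, (0, 1))
(6, 0, R8, (0, 1))
(6, 2, R7, (1,))
(7, 0, R1, (0, 1))

bar 0: v0=E3 v1=E4 downbeat P8
bar 1: v0=F3 v1=C4 downbeat P5
bar 2: v0=A3 v1=A3 downbeat P1
bar 3: v0=G3 v1=A4 downbeat M2
bar 4: v0=F3 v1=G4 downbeat M2
bar 5: v0=G3 v1=C4 downbeat P4
bar 6: v0=F3 v1=B3 downbeat TT
bar 7: v0=E3 v1=E4 downbeat P8
  -> R4 @ bar 4 tick 0 v(0, 1): F3/G4 M2 untreated
  -> R4 @ bar 6 tick 0 v(0, 1): F3/B3 TT untreated
  -> R8 @ bar 6 tick 0 v(0, 1): penult TT not 3rd/6th
  -> R7 @ bar 6 tick 2 v(1,): B3->F4 leap 6st
  -> R1 @ bar 7 tick 0 v(0, 1): F3/F4 P8 -> E3/E4 P8 similar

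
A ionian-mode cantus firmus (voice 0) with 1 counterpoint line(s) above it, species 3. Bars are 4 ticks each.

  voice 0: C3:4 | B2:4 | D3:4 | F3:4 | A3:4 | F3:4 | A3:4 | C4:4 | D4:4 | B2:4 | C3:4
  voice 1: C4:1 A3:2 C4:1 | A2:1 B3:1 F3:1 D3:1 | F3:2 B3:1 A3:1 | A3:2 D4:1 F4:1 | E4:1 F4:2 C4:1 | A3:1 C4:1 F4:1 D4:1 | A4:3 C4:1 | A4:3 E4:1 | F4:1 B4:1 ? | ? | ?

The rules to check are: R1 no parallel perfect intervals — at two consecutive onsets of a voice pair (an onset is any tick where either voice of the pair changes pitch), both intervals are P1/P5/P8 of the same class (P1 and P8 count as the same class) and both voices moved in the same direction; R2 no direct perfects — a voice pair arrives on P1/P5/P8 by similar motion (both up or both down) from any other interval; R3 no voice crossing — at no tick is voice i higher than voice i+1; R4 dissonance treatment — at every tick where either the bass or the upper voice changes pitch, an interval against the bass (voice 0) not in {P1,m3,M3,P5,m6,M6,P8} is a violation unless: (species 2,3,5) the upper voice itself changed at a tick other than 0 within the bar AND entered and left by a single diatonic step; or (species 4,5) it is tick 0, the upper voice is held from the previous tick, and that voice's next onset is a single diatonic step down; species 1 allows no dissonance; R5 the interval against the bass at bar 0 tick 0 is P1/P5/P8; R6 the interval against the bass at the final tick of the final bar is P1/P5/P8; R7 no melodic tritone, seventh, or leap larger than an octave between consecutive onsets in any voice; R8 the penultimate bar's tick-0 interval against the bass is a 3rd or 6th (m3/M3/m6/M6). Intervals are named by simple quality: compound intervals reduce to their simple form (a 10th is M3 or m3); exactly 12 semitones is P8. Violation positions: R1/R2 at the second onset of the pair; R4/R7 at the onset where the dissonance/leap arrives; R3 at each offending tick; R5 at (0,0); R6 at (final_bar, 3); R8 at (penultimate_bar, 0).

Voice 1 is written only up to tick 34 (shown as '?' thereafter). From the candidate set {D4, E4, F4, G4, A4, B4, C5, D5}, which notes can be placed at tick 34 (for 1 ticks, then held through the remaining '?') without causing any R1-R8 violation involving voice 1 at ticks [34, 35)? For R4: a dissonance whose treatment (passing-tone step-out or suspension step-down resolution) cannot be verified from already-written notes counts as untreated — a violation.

D4: legal
E4: violates R4
F4: violates R7
G4: violates R4
A4: legal
B4: legal
C5: violates R4
D5: legal

{A4, B4, D4, D5}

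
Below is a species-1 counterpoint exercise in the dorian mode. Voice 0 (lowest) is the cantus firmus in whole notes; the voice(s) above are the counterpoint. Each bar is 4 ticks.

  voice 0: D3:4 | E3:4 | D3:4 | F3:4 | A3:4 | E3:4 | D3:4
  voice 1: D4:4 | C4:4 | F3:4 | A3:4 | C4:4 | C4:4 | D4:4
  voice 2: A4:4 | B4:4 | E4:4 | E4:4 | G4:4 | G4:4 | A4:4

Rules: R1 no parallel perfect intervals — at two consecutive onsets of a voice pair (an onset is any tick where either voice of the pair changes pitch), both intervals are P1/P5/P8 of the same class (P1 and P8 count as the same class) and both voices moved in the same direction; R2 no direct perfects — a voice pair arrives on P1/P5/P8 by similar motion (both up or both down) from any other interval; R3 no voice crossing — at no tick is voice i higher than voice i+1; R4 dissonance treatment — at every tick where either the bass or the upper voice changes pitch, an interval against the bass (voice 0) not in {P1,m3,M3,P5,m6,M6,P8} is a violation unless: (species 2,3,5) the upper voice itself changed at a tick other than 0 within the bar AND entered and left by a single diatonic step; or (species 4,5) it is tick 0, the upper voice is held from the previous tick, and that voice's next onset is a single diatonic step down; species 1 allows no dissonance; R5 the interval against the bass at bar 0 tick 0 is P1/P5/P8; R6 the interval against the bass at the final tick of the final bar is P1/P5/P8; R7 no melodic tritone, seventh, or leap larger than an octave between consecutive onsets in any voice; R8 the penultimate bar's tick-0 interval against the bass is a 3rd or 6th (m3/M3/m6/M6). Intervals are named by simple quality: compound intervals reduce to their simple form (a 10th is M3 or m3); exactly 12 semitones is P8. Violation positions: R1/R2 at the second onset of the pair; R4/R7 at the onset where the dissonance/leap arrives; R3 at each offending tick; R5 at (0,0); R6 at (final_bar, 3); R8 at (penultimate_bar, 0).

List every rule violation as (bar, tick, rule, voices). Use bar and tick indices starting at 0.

bar 0: v0=D3 v1=D4 v2=A4 downbeat P5
bar 1: v0=E3 v1=C4 v2=B4 downbeat P5
bar 2: v0=D3 v1=F3 v2=E4 downbeat M2
bar 3: v0=F3 v1=A3 v2=E4 downbeat M7
bar 4: v0=A3 v1=C4 v2=G4 downbeat m7
bar 5: v0=E3 v1=C4 v2=G4 downbeat m3
bar 6: v0=D3 v1=D4 v2=A4 downbeat P5
  -> R1 @ bar 1 tick 0 v(0, 2): D3/A4 P5 -> E3/B4 P5 similar
  -> R4 @ bar 2 tick 0 v(0, 2): D3/E4 M2 untreated
  -> R4 @ bar 3 tick 0 v(0, 2): F3/E4 M7 untreated
  -> R1 @ bar 4 tick 0 v(1, 2): A3/E4 P5 -> C4/G4 P5 similar
  -> R4 @ bar 4 tick 0 v(0, 2): A3/G4 m7 untreated
  -> R1 @ bar 6 tick 0 v(1, 2): C4/G4 P5 -> D4/A4 P5 similar

(1, 0, R1, (0, 2))
(2, 0, R4, (0, 2))
(3, 0, R4, (0, 2))
(4, 0, R1, (1, 2))
(4, 0, R4, (0, 2))
(6, 0, R1, (1, 2))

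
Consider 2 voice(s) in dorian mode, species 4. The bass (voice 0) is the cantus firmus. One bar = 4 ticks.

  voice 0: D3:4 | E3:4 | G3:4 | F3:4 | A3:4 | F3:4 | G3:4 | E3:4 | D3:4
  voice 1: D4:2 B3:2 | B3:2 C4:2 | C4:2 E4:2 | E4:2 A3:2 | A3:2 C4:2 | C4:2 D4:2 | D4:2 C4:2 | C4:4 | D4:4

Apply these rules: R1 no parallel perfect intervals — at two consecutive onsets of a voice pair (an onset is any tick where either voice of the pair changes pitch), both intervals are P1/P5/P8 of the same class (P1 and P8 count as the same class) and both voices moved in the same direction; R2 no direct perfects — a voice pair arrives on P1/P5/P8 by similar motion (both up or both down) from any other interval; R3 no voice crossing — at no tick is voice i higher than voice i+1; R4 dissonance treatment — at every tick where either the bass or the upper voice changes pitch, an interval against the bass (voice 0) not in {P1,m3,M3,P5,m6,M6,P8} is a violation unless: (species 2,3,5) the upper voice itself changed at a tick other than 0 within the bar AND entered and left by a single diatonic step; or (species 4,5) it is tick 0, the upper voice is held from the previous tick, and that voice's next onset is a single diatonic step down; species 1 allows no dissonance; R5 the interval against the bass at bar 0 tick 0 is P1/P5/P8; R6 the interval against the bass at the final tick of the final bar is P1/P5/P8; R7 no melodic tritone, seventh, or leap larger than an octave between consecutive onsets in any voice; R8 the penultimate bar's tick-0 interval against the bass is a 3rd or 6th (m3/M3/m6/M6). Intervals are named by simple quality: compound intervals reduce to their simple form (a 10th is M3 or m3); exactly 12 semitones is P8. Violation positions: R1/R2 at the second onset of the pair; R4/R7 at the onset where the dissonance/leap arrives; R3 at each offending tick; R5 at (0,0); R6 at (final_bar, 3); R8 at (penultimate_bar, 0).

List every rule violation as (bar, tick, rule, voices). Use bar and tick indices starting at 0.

bar 0: v0=D3 v1=D4 downbeat P8
bar 1: v0=E3 v1=B3 downbeat P5
bar 2: v0=G3 v1=C4 downbeat P4
bar 3: v0=F3 v1=E4 downbeat M7
bar 4: v0=A3 v1=A3 downbeat P1
bar 5: v0=F3 v1=C4 downbeat P5
bar 6: v0=G3 v1=D4 downbeat P5
bar 7: v0=E3 v1=C4 downbeat m6
bar 8: v0=D3 v1=D4 downbeat P8
  -> R4 @ bar 2 tick 0 v(0, 1): G3/C4 P4 untreated
  -> R4 @ bar 3 tick 0 v(0, 1): F3/E4 M7 untreated
  -> R4 @ bar 6 tick 2 v(0, 1): G3/C4 P4 untreated

(2, 0, R4, (0, 1))
(3, 0, R4, (0, 1))
(6, 2, R4, (0, 1))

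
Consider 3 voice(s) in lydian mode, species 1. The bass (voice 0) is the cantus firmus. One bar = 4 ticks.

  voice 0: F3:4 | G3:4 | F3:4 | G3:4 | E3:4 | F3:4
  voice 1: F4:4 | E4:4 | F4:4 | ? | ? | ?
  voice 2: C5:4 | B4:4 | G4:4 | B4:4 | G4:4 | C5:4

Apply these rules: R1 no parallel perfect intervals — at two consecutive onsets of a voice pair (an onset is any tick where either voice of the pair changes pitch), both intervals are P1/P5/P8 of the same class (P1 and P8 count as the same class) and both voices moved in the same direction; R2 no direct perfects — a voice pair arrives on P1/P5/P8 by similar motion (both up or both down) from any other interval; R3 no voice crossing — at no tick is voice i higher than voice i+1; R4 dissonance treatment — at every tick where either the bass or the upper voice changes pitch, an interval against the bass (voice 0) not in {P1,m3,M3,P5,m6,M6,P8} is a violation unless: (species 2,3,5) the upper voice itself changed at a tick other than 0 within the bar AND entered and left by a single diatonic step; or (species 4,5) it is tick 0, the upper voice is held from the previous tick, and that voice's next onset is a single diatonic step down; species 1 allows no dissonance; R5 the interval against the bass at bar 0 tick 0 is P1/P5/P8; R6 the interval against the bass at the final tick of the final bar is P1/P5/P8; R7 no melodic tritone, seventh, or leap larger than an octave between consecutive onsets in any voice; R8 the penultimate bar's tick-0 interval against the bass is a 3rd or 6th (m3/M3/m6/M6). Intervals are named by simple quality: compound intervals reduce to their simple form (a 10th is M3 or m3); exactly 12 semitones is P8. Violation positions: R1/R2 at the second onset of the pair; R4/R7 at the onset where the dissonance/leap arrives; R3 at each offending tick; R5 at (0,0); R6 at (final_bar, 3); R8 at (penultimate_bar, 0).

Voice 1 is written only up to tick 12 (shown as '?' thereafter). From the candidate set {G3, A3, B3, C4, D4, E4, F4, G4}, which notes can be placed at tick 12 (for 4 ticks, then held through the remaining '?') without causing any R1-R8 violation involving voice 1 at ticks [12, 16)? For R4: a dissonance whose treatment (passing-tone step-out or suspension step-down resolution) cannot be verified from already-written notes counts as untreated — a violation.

G3: violates R7
A3: violates R4
B3: violates R7
C4: violates R4
D4: legal
E4: legal
F4: violates R4
G4: violates R1

{D4, E4}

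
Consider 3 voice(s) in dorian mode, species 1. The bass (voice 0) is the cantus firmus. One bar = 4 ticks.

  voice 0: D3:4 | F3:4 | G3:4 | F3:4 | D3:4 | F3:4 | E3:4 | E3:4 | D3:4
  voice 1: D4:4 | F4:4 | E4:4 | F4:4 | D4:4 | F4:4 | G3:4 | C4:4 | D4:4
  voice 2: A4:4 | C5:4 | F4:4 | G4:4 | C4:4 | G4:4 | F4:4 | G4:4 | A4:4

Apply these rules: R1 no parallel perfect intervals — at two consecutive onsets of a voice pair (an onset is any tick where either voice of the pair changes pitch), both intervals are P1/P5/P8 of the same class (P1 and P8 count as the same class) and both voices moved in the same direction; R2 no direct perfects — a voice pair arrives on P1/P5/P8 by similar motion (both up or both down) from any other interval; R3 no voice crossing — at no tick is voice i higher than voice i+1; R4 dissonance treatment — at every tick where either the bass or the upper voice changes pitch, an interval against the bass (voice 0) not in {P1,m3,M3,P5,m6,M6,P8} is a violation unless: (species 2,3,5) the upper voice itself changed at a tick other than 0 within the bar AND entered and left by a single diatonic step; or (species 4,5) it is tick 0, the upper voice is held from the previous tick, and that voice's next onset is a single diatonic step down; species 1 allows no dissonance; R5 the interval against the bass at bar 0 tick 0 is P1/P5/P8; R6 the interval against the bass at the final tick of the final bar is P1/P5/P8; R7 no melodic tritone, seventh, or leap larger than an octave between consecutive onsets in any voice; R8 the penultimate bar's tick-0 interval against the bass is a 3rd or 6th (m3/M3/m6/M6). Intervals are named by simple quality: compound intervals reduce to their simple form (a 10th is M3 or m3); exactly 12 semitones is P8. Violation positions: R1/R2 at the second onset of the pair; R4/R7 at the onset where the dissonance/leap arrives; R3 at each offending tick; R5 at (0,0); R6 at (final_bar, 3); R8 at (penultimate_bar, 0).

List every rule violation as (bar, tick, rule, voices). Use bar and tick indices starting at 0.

bar 0: v0=D3 v1=D4 v2=A4 downbeat P5
bar 1: v0=F3 v1=F4 v2=C5 downbeat P5
bar 2: v0=G3 v1=E4 v2=F4 downbeat m7
bar 3: v0=F3 v1=F4 v2=G4 downbeat M2
bar 4: v0=D3 v1=D4 v2=C4 downbeat m7
bar 5: v0=F3 v1=F4 v2=G4 downbeat M2
bar 6: v0=E3 v1=G3 v2=F4 downbeat m2
bar 7: v0=E3 v1=C4 v2=G4 downbeat m3
bar 8: v0=D3 v1=D4 v2=A4 downbeat P5
  -> R1 @ bar 1 tick 0 v(0, 1): D3/D4 P8 -> F3/F4 P8 similar
  -> R1 @ bar 1 tick 0 v(0, 2): D3/A4 P5 -> F3/C5 P5 similar
  -> R1 @ bar 1 tick 0 v(1, 2): D4/A4 P5 -> F4/C5 P5 similar
  -> R4 @ bar 2 tick 0 v(0, 2): G3/F4 m7 untreated
  -> R4 @ bar 3 tick 0 v(0, 2): F3/G4 M2 untreated
  -> R1 @ bar 4 tick 0 v(0, 1): F3/F4 P8 -> D3/D4 P8 similar
  -> R3 @ bar 4 tick 0 v(1, 2): D4 above C4
  -> R4 @ bar 4 tick 0 v(0, 2): D3/C4 m7 untreated
  -> R3 @ bar 4 tick 1 v(1, 2): D4 above C4
  -> R3 @ bar 4 tick 2 v(1, 2): D4 above C4
  -> R3 @ bar 4 tick 3 v(1, 2): D4 above C4
  -> R1 @ bar 5 tick 0 v(0, 1): D3/D4 P8 -> F3/F4 P8 similar
  -> R4 @ bar 5 tick 0 v(0, 2): F3/G4 M2 untreated
  -> R4 @ bar 6 tick 0 v(0, 2): E3/F4 m2 untreated
  -> R7 @ bar 6 tick 0 v(1,): F4->G3 leap 10st
  -> R2 @ bar 7 tick 0 v(1, 2): G3/F4 m7 -> C4/G4 P5 similar
  -> R1 @ bar 8 tick 0 v(1, 2): C4/G4 P5 -> D4/A4 P5 similar

(1, 0, R1, (0, 1))
(1, 0, R1, (0, 2))
(1, 0, R1, (1, 2))
(2, 0, R4, (0, 2))
(3, 0, R4, (0, 2))
(4, 0, R1, (0, 1))
(4, 0, R3, (1, 2))
(4, 0, R4, (0, 2))
(4, 1, R3, (1, 2))
(4, 2, R3, (1, 2))
(4, 3, R3, (1, 2))
(5, 0, R1, (0, 1))
(5, 0, R4, (0, 2))
(6, 0, R4, (0, 2))
(6, 0, R7, (1,))
(7, 0, R2, (1, 2))
(8, 0, R1, (1, 2))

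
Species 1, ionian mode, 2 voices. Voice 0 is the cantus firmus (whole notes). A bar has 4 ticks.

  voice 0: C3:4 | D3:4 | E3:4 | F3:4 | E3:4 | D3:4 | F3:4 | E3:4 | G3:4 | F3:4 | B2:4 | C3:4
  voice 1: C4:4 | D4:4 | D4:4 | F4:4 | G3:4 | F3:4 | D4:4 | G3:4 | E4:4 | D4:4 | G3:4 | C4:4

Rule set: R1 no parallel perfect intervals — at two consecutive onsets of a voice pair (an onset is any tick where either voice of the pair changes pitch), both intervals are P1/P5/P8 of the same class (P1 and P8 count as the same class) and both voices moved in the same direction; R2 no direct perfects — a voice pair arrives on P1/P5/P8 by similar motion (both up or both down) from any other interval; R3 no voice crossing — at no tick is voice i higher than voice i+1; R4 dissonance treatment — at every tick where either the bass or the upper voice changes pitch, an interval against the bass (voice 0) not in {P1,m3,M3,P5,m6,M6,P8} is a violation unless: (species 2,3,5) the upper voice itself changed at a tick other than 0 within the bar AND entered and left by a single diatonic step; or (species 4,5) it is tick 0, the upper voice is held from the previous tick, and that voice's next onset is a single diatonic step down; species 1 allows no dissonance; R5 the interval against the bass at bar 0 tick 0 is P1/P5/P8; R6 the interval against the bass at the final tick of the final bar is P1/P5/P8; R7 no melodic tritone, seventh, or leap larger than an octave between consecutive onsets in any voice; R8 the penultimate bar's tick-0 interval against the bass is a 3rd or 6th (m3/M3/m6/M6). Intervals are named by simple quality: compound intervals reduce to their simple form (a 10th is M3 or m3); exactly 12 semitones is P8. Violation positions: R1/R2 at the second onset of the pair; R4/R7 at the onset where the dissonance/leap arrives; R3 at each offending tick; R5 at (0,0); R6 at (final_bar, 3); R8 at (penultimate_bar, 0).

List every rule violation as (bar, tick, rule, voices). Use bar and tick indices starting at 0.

(1, 0, R1, (0, 1))
(2, 0, R4, (0, 1))
(3, 0, R2, (0, 1))
(4, 0, R7, (1,))
(10, 0, R7, (0,))
(11, 0, R2, (0, 1))

bar 0: v0=C3 v1=C4 downbeat P8
bar 1: v0=D3 v1=D4 downbeat P8
bar 2: v0=E3 v1=D4 downbeat m7
bar 3: v0=F3 v1=F4 downbeat P8
bar 4: v0=E3 v1=G3 downbeat m3
bar 5: v0=D3 v1=F3 downbeat m3
bar 6: v0=F3 v1=D4 downbeat M6
bar 7: v0=E3 v1=G3 downbeat m3
bar 8: v0=G3 v1=E4 downbeat M6
bar 9: v0=F3 v1=D4 downbeat M6
bar 10: v0=B2 v1=G3 downbeat m6
bar 11: v0=C3 v1=C4 downbeat P8
  -> R1 @ bar 1 tick 0 v(0, 1): C3/C4 P8 -> D3/D4 P8 similar
  -> R4 @ bar 2 tick 0 v(0, 1): E3/D4 m7 untreated
  -> R2 @ bar 3 tick 0 v(0, 1): E3/D4 m7 -> F3/F4 P8 similar
  -> R7 @ bar 4 tick 0 v(1,): F4->G3 leap 10st
  -> R7 @ bar 10 tick 0 v(0,): F3->B2 leap 6st
  -> R2 @ bar 11 tick 0 v(0, 1): B2/G3 m6 -> C3/C4 P8 similar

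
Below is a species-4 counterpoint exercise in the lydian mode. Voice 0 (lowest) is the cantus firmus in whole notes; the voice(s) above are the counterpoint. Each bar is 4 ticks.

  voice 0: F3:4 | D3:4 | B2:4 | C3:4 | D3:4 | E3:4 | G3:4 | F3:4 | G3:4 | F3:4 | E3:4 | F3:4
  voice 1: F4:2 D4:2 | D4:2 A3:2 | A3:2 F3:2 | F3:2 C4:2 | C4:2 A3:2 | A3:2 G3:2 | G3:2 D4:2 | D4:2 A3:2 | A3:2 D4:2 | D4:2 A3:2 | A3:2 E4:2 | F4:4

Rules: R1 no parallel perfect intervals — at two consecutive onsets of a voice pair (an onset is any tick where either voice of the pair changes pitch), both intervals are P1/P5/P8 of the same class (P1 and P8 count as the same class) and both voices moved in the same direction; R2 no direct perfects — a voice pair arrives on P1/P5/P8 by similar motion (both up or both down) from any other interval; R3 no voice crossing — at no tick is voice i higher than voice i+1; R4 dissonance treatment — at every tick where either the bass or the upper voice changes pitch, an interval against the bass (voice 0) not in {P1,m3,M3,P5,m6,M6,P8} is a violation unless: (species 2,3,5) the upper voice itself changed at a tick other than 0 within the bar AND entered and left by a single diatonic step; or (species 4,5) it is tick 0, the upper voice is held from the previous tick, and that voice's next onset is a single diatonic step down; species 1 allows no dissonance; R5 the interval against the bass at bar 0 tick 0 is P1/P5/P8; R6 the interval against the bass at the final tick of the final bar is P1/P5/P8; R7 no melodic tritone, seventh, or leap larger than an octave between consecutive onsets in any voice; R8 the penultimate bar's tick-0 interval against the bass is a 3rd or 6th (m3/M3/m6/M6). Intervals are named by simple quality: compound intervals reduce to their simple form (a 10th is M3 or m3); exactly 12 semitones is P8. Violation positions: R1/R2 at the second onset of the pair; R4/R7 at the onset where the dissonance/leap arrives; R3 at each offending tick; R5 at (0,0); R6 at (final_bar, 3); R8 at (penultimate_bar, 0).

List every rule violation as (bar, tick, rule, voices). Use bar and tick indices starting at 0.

(2, 0, R4, (0, 1))
(2, 2, R4, (0, 1))
(3, 0, R4, (0, 1))
(4, 0, R4, (0, 1))
(8, 0, R4, (0, 1))
(10, 0, R4, (0, 1))
(10, 0, R8, (0, 1))
(11, 0, R1, (0, 1))

bar 0: v0=F3 v1=F4 downbeat P8
bar 1: v0=D3 v1=D4 downbeat P8
bar 2: v0=B2 v1=A3 downbeat m7
bar 3: v0=C3 v1=F3 downbeat P4
bar 4: v0=D3 v1=C4 downbeat m7
bar 5: v0=E3 v1=A3 downbeat P4
bar 6: v0=G3 v1=G3 downbeat P1
bar 7: v0=F3 v1=D4 downbeat M6
bar 8: v0=G3 v1=A3 downbeat M2
bar 9: v0=F3 v1=D4 downbeat M6
bar 10: v0=E3 v1=A3 downbeat P4
bar 11: v0=F3 v1=F4 downbeat P8
  -> R4 @ bar 2 tick 0 v(0, 1): B2/A3 m7 untreated
  -> R4 @ bar 2 tick 2 v(0, 1): B2/F3 TT untreated
  -> R4 @ bar 3 tick 0 v(0, 1): C3/F3 P4 untreated
  -> R4 @ bar 4 tick 0 v(0, 1): D3/C4 m7 untreated
  -> R4 @ bar 8 tick 0 v(0, 1): G3/A3 M2 untreated
  -> R4 @ bar 10 tick 0 v(0, 1): E3/A3 P4 untreated
  -> R8 @ bar 10 tick 0 v(0, 1): penult P4 not 3rd/6th
  -> R1 @ bar 11 tick 0 v(0, 1): E3/E4 P8 -> F3/F4 P8 similar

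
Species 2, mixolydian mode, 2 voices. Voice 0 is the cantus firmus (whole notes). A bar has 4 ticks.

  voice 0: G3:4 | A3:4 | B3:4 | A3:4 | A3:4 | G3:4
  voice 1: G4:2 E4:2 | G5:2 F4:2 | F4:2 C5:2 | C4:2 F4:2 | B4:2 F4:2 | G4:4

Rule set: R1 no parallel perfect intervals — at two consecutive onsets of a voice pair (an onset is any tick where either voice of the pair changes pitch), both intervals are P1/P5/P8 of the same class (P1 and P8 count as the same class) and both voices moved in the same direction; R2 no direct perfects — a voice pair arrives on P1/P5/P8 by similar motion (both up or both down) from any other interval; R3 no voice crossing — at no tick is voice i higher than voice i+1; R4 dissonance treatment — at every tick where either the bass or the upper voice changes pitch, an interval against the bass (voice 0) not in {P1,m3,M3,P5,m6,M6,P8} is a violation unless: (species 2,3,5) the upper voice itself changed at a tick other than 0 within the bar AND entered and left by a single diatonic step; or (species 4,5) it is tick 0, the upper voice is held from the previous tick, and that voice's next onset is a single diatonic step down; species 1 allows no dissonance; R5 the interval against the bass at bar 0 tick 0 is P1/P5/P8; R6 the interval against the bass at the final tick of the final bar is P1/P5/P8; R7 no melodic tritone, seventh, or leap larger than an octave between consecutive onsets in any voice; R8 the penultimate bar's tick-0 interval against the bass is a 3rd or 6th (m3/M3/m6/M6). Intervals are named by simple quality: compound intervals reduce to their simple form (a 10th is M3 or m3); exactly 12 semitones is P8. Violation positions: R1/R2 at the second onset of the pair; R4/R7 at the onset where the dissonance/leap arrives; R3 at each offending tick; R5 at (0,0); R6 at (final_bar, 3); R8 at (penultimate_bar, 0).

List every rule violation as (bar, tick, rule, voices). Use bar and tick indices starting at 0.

bar 0: v0=G3 v1=G4 downbeat P8
bar 1: v0=A3 v1=G5 downbeat m7
bar 2: v0=B3 v1=F4 downbeat TT
bar 3: v0=A3 v1=C4 downbeat m3
bar 4: v0=A3 v1=B4 downbeat M2
bar 5: v0=G3 v1=G4 downbeat P8
  -> R4 @ bar 1 tick 0 v(0, 1): A3/G5 m7 untreated
  -> R7 @ bar 1 tick 0 v(1,): E4->G5 leap 15st
  -> R7 @ bar 1 tick 2 v(1,): G5->F4 leap 14st
  -> R4 @ bar 2 tick 0 v(0, 1): B3/F4 TT untreated
  -> R4 @ bar 2 tick 2 v(0, 1): B3/C5 m2 untreated
  -> R4 @ bar 4 tick 0 v(0, 1): A3/B4 M2 untreated
  -> R7 @ bar 4 tick 0 v(1,): F4->B4 leap 6st
  -> R8 @ bar 4 tick 0 v(0, 1): penult M2 not 3rd/6th
  -> R7 @ bar 4 tick 2 v(1,): B4->F4 leap 6st

(1, 0, R4, (0, 1))
(1, 0, R7, (1,))
(1, 2, R7, (1,))
(2, 0, R4, (0, 1))
(2, 2, R4, (0, 1))
(4, 0, R4, (0, 1))
(4, 0, R7, (1,))
(4, 0, R8, (0, 1))
(4, 2, R7, (1,))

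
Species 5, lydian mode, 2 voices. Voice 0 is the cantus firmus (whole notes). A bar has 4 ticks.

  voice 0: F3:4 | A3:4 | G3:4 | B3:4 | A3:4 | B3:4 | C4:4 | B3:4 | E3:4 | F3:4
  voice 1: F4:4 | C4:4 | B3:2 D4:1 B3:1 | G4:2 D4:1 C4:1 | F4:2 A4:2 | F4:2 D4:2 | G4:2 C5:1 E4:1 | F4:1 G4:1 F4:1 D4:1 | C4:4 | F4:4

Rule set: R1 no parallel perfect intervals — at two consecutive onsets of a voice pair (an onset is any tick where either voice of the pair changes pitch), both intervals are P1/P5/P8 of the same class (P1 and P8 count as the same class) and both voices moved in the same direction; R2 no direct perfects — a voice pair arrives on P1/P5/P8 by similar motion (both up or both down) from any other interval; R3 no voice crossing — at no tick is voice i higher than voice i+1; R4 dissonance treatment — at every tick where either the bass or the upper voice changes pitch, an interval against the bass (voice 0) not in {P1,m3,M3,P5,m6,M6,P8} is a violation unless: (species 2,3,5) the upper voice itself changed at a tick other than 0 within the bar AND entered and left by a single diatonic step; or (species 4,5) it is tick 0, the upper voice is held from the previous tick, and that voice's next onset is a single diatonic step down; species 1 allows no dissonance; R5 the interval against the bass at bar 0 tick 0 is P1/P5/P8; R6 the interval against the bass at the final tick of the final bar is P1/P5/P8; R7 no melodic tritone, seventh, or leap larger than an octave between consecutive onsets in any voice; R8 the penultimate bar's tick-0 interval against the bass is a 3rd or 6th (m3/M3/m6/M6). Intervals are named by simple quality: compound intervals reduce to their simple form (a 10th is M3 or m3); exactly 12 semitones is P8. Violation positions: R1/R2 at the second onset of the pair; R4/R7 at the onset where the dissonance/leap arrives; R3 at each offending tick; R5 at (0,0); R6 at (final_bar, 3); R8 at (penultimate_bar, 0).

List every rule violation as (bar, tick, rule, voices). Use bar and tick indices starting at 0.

(3, 3, R4, (0, 1))
(5, 0, R4, (0, 1))
(6, 0, R2, (0, 1))
(7, 0, R4, (0, 1))
(7, 2, R4, (0, 1))
(9, 0, R2, (0, 1))

bar 0: v0=F3 v1=F4 downbeat P8
bar 1: v0=A3 v1=C4 downbeat m3
bar 2: v0=G3 v1=B3 downbeat M3
bar 3: v0=B3 v1=G4 downbeat m6
bar 4: v0=A3 v1=F4 downbeat m6
bar 5: v0=B3 v1=F4 downbeat TT
bar 6: v0=C4 v1=G4 downbeat P5
bar 7: v0=B3 v1=F4 downbeat TT
bar 8: v0=E3 v1=C4 downbeat m6
bar 9: v0=F3 v1=F4 downbeat P8
  -> R4 @ bar 3 tick 3 v(0, 1): B3/C4 m2 untreated
  -> R4 @ bar 5 tick 0 v(0, 1): B3/F4 TT untreated
  -> R2 @ bar 6 tick 0 v(0, 1): B3/D4 m3 -> C4/G4 P5 similar
  -> R4 @ bar 7 tick 0 v(0, 1): B3/F4 TT untreated
  -> R4 @ bar 7 tick 2 v(0, 1): B3/F4 TT untreated
  -> R2 @ bar 9 tick 0 v(0, 1): E3/C4 m6 -> F3/F4 P8 similar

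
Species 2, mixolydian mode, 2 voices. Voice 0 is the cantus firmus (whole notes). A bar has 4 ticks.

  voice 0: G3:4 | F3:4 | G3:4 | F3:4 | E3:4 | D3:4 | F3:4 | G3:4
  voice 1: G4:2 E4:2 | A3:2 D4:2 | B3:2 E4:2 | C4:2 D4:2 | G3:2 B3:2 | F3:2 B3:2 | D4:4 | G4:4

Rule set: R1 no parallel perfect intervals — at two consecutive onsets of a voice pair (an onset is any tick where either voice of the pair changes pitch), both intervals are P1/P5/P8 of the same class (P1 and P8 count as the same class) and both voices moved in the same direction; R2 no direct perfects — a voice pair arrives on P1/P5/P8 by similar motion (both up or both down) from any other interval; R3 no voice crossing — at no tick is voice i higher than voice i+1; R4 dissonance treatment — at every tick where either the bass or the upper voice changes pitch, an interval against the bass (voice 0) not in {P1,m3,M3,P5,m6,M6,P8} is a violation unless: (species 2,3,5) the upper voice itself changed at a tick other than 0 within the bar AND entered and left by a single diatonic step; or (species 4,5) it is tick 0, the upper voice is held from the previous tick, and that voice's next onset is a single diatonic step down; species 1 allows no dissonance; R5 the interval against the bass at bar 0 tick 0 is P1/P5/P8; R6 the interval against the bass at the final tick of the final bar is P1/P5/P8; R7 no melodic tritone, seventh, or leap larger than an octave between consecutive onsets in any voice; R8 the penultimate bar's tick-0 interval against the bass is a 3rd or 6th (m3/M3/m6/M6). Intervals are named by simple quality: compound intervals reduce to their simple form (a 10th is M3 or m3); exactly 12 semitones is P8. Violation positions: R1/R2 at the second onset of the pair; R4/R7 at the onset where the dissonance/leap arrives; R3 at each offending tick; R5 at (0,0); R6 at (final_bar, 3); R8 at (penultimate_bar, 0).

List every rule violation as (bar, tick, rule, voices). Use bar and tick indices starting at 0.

(3, 0, R2, (0, 1))
(5, 0, R7, (1,))
(5, 2, R7, (1,))
(7, 0, R2, (0, 1))

bar 0: v0=G3 v1=G4 downbeat P8
bar 1: v0=F3 v1=A3 downbeat M3
bar 2: v0=G3 v1=B3 downbeat M3
bar 3: v0=F3 v1=C4 downbeat P5
bar 4: v0=E3 v1=G3 downbeat m3
bar 5: v0=D3 v1=F3 downbeat m3
bar 6: v0=F3 v1=D4 downbeat M6
bar 7: v0=G3 v1=G4 downbeat P8
  -> R2 @ bar 3 tick 0 v(0, 1): G3/E4 M6 -> F3/C4 P5 similar
  -> R7 @ bar 5 tick 0 v(1,): B3->F3 leap 6st
  -> R7 @ bar 5 tick 2 v(1,): F3->B3 leap 6st
  -> R2 @ bar 7 tick 0 v(0, 1): F3/D4 M6 -> G3/G4 P8 similar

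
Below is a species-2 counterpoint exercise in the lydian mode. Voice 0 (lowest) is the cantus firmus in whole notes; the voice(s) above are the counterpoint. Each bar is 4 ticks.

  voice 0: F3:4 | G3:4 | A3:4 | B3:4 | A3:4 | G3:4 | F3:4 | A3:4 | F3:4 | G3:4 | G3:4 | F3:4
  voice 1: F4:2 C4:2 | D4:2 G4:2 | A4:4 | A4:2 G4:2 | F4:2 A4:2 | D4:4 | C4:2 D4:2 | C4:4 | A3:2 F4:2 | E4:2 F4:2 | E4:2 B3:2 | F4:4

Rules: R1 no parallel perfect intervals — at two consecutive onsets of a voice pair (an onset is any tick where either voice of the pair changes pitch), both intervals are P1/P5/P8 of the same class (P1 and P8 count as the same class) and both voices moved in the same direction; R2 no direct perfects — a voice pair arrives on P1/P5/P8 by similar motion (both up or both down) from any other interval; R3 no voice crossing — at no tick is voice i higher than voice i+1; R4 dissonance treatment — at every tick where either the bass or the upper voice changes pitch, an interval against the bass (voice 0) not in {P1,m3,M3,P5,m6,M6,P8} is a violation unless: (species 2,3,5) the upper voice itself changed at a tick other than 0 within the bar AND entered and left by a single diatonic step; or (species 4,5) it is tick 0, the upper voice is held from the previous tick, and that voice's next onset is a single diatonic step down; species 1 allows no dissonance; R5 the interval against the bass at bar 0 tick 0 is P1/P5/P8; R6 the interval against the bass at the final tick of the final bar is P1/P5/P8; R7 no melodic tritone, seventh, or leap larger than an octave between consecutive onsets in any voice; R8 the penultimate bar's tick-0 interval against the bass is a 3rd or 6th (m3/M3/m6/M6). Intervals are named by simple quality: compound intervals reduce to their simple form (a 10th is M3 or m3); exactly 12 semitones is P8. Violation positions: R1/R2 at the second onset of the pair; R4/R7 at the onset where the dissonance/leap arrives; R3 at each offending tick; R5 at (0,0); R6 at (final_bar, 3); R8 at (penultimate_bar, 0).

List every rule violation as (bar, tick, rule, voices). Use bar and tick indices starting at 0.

bar 0: v0=F3 v1=F4 downbeat P8
bar 1: v0=G3 v1=D4 downbeat P5
bar 2: v0=A3 v1=A4 downbeat P8
bar 3: v0=B3 v1=A4 downbeat m7
bar 4: v0=A3 v1=F4 downbeat m6
bar 5: v0=G3 v1=D4 downbeat P5
bar 6: v0=F3 v1=C4 downbeat P5
bar 7: v0=A3 v1=C4 downbeat m3
bar 8: v0=F3 v1=A3 downbeat M3
bar 9: v0=G3 v1=E4 downbeat M6
bar 10: v0=G3 v1=E4 downbeat M6
bar 11: v0=F3 v1=F4 downbeat P8
  -> R1 @ bar 1 tick 0 v(0, 1): F3/C4 P5 -> G3/D4 P5 similar
  -> R1 @ bar 2 tick 0 v(0, 1): G3/G4 P8 -> A3/A4 P8 similar
  -> R4 @ bar 3 tick 0 v(0, 1): B3/A4 m7 untreated
  -> R2 @ bar 5 tick 0 v(0, 1): A3/A4 P8 -> G3/D4 P5 similar
  -> R1 @ bar 6 tick 0 v(0, 1): G3/D4 P5 -> F3/C4 P5 similar
  -> R7 @ bar 11 tick 0 v(1,): B3->F4 leap 6st

(1, 0, R1, (0, 1))
(2, 0, R1, (0, 1))
(3, 0, R4, (0, 1))
(5, 0, R2, (0, 1))
(6, 0, R1, (0, 1))
(11, 0, R7, (1,))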